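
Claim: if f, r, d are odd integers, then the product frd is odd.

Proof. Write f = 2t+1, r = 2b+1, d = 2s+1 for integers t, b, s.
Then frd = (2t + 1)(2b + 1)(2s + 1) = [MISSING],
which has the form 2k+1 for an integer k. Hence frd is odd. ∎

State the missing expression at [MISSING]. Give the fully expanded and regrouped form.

(2t + 1)(2b + 1)(2s + 1) = 8bst + 4bs + 4bt + 2b + 4st + 2s + 2t + 1
= 2(4bst + 2bs + 2bt + b + 2st + s + t) + 1.
Since 4bst + 2bs + 2bt + b + 2st + s + t is an integer, the product is of the form 2k+1 for an integer k.

2(4bst + 2bs + 2bt + b + 2st + s + t) + 1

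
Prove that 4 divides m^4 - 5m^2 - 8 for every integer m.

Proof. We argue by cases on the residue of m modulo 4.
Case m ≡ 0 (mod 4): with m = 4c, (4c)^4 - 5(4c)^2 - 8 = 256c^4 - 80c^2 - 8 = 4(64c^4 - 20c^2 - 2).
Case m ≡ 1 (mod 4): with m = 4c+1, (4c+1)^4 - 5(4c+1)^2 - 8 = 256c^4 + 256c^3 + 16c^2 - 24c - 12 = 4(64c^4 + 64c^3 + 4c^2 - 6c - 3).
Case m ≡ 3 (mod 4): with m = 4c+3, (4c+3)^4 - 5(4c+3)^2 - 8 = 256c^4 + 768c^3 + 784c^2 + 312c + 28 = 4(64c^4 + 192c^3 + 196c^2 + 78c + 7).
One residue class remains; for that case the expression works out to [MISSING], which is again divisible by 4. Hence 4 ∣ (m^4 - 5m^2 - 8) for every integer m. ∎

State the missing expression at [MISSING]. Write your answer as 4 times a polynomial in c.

Only m ≡ 2 (mod 4) is unaccounted for. Put m = 4c+2:
(4c+2)^4 - 5(4c+2)^2 - 8 expands to 256c^4 + 512c^3 + 304c^2 + 48c - 12,
and factoring out 4 leaves 4(64c^4 + 128c^3 + 76c^2 + 12c - 3).

4(64c^4 + 128c^3 + 76c^2 + 12c - 3)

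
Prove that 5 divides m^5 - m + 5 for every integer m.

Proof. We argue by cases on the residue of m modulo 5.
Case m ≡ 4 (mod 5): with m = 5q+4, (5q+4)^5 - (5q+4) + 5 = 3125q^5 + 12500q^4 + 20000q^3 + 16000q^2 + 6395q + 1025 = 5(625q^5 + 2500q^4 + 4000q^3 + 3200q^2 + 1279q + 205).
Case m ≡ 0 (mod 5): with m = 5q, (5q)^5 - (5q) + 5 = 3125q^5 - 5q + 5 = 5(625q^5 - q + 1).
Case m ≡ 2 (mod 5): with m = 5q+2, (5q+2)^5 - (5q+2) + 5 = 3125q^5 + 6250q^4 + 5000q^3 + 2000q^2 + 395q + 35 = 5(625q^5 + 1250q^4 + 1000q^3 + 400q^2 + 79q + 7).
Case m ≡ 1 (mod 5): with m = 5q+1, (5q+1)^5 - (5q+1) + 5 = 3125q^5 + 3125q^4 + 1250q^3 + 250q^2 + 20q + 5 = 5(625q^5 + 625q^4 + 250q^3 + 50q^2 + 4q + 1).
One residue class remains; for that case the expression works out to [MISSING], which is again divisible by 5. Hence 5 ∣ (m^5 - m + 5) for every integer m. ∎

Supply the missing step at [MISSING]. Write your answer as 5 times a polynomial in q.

The residues treated are {4, 0, 2, 1}, so the missing case is m ≡ 3 (mod 5); write m = 5q+3.
Then (5q+3)^5 - (5q+3) + 5 = 3125q^5 + 9375q^4 + 11250q^3 + 6750q^2 + 2020q + 245 = 5(625q^5 + 1875q^4 + 2250q^3 + 1350q^2 + 404q + 49).

5(625q^5 + 1875q^4 + 2250q^3 + 1350q^2 + 404q + 49)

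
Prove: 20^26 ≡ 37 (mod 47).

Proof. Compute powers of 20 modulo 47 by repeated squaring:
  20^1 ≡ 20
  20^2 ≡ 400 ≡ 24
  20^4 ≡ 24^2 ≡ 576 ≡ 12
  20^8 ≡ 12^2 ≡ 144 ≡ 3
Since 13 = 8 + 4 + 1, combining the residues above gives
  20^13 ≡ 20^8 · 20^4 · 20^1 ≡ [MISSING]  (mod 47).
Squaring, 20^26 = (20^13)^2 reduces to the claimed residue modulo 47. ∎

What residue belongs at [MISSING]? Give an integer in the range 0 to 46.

20^8 · 20^4 · 20^1 ≡ 3 · 12 · 20 = 720.
720 mod 47 = 15, so 20^13 ≡ 15 (mod 47).

15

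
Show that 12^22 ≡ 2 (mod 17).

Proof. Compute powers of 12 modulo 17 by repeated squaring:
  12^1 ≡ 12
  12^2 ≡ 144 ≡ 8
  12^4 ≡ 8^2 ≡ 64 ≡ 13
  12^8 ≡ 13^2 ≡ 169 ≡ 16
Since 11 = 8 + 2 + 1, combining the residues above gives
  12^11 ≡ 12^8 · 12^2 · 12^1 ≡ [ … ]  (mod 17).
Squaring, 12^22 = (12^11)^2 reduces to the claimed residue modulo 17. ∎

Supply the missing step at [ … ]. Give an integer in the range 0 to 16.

6

Multiply the listed residues: 16 · 8 · 12 = 128 → 1536.
Reducing modulo 17: 1536 = 90·17 + 6, so 12^11 ≡ 6.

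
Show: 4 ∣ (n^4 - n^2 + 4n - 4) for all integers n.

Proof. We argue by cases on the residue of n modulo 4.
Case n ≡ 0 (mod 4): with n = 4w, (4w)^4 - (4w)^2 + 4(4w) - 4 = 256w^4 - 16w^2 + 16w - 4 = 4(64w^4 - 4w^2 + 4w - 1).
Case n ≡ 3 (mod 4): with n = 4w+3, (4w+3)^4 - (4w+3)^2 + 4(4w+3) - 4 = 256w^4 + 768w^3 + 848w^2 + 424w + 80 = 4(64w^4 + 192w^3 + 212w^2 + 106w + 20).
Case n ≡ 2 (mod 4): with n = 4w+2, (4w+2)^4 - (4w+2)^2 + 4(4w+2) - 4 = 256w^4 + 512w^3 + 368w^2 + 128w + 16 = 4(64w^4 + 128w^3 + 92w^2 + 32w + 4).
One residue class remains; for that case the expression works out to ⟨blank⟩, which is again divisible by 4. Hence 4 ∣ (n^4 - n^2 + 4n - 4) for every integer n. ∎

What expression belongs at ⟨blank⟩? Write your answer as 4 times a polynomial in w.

4(64w^4 + 64w^3 + 20w^2 + 6w)

Only n ≡ 1 (mod 4) is unaccounted for. Put n = 4w+1:
(4w+1)^4 - (4w+1)^2 + 4(4w+1) - 4 expands to 256w^4 + 256w^3 + 80w^2 + 24w,
and factoring out 4 leaves 4(64w^4 + 64w^3 + 20w^2 + 6w).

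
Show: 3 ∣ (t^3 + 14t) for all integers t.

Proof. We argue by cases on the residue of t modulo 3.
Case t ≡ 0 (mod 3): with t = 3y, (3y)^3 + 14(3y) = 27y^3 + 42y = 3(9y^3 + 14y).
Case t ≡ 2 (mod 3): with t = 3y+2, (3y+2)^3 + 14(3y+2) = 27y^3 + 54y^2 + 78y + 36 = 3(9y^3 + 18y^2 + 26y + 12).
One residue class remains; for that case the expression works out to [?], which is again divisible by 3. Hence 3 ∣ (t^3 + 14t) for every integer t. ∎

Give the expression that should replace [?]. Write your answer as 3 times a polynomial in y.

The residues treated are {0, 2}, so the missing case is t ≡ 1 (mod 3); write t = 3y+1.
Then (3y+1)^3 + 14(3y+1) = 27y^3 + 27y^2 + 51y + 15 = 3(9y^3 + 9y^2 + 17y + 5).

3(9y^3 + 9y^2 + 17y + 5)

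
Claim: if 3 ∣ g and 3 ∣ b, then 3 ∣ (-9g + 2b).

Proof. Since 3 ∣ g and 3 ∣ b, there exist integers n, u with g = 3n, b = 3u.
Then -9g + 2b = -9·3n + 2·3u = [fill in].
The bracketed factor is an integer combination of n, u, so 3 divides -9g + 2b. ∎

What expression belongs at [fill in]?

3(-9n + 2u)

Each term has a factor of 3: -9·3n + 2·3u = 3·(-9n + 2u).
Since -9n + 2u is an integer, 3 ∣ (-9g + 2b).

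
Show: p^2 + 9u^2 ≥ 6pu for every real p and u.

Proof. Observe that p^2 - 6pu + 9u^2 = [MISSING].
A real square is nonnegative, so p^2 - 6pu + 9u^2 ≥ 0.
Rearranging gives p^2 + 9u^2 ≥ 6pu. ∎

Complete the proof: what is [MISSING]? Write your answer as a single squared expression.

The leading and trailing coefficients are 1^2 and 3^2, and 6 = 2·1·3, so the trinomial is (p - 3u)^2.
Hence p^2 - 6pu + 9u^2 ≥ 0.

(p - 3u)^2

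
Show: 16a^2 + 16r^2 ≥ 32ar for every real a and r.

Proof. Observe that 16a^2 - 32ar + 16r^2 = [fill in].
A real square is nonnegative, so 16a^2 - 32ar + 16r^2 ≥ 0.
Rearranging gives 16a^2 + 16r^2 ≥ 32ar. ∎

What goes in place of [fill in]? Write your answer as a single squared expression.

16a^2 - 32ar + 16r^2 is a perfect-square trinomial: the outer terms are (4a)^2 and (4r)^2, and the cross term is -2·4a·4r.
So 16a^2 - 32ar + 16r^2 = (4a - 4r)^2 ≥ 0.

(4a - 4r)^2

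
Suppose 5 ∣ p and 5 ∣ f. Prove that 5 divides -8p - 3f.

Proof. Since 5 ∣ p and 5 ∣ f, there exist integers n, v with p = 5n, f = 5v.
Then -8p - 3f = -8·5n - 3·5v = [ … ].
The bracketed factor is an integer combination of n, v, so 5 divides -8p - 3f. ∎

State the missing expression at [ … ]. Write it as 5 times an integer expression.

Pull the common 5 out of every term: -8·5n - 3·5v = 5(-8n - 3v).
-8n - 3v is an integer, which exhibits the divisibility.

5(-8n - 3v)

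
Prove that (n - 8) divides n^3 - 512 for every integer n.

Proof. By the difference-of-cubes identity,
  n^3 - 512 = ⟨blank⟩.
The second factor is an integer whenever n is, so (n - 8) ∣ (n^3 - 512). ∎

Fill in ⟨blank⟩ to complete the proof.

(n - 8)(n^2 + 8n + 64)

a^3 - b^3 = (a - b)(a^2 + ab + b^2). With a = n, b = 8:
n^3 - 512 = (n - 8)(n^2 + 8n + 64).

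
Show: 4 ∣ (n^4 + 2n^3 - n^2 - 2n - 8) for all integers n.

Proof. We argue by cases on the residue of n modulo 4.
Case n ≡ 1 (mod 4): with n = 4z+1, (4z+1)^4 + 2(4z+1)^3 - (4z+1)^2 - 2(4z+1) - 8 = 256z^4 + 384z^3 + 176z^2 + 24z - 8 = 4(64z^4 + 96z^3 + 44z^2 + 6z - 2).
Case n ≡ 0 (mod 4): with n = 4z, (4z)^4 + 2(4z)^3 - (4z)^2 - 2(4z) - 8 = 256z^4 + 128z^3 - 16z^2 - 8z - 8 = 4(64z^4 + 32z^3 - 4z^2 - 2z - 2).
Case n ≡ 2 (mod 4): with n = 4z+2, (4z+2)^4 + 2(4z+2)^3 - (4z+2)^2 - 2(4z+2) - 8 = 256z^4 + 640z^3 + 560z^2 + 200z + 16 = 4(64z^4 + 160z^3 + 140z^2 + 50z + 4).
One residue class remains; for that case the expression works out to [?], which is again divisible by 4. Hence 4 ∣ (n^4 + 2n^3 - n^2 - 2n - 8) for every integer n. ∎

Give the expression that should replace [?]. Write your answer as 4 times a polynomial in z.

4(64z^4 + 224z^3 + 284z^2 + 154z + 28)

Only n ≡ 3 (mod 4) is unaccounted for. Put n = 4z+3:
(4z+3)^4 + 2(4z+3)^3 - (4z+3)^2 - 2(4z+3) - 8 expands to 256z^4 + 896z^3 + 1136z^2 + 616z + 112,
and factoring out 4 leaves 4(64z^4 + 224z^3 + 284z^2 + 154z + 28).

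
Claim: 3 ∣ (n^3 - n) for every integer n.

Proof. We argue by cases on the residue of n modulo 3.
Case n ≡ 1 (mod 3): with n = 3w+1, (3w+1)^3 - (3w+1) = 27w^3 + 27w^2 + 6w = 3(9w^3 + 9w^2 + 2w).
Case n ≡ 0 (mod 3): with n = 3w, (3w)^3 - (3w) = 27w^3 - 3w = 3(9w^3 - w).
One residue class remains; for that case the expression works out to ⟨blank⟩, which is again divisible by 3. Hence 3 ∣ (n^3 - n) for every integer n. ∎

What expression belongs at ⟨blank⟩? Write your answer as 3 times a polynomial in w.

Only n ≡ 2 (mod 3) is unaccounted for. Put n = 3w+2:
(3w+2)^3 - (3w+2) expands to 27w^3 + 54w^2 + 33w + 6,
and factoring out 3 leaves 3(9w^3 + 18w^2 + 11w + 2).

3(9w^3 + 18w^2 + 11w + 2)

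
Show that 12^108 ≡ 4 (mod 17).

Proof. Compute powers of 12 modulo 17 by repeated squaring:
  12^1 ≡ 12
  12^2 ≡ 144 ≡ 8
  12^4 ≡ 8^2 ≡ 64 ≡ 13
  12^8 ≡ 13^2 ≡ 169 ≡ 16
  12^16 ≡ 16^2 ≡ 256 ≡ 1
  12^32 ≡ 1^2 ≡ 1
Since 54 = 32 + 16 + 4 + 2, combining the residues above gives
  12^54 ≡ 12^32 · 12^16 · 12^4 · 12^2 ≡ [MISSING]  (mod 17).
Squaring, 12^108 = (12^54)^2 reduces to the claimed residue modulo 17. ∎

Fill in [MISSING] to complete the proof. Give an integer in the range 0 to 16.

Multiply the listed residues: 1 · 1 · 13 · 8 = 1 → 13 → 104.
Reducing modulo 17: 104 = 6·17 + 2, so 12^54 ≡ 2.

2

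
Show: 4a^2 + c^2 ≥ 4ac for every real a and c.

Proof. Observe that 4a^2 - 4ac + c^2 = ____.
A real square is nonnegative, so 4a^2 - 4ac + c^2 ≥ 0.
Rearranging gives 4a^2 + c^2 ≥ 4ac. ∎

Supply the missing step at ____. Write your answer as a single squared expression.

4a^2 - 4ac + c^2 is a perfect-square trinomial: the outer terms are (2a)^2 and (c)^2, and the cross term is -2·2a·c.
So 4a^2 - 4ac + c^2 = (2a - c)^2 ≥ 0.

(2a - c)^2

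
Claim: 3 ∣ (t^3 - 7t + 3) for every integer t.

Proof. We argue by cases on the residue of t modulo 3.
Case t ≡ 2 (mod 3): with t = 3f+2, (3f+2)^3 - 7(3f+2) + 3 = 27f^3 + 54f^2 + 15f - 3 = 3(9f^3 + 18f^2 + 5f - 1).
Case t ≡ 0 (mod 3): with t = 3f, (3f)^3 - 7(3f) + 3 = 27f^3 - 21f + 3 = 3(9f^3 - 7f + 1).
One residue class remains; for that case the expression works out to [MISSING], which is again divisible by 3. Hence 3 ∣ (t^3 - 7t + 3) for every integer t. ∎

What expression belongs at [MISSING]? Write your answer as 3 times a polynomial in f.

Only t ≡ 1 (mod 3) is unaccounted for. Put t = 3f+1:
(3f+1)^3 - 7(3f+1) + 3 expands to 27f^3 + 27f^2 - 12f - 3,
and factoring out 3 leaves 3(9f^3 + 9f^2 - 4f - 1).

3(9f^3 + 9f^2 - 4f - 1)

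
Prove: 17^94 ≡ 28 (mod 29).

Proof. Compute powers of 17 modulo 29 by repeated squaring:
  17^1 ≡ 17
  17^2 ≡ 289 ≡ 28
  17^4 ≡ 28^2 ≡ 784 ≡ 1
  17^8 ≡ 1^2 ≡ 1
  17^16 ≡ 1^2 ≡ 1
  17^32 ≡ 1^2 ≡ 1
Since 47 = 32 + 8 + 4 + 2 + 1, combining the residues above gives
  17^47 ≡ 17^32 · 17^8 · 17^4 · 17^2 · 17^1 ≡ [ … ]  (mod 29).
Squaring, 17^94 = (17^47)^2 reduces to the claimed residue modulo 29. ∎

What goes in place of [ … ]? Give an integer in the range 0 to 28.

12

Multiply the listed residues: 1 · 1 · 1 · 28 · 17 = 1 → 1 → 28 → 476.
Reducing modulo 29: 476 = 16·29 + 12, so 17^47 ≡ 12.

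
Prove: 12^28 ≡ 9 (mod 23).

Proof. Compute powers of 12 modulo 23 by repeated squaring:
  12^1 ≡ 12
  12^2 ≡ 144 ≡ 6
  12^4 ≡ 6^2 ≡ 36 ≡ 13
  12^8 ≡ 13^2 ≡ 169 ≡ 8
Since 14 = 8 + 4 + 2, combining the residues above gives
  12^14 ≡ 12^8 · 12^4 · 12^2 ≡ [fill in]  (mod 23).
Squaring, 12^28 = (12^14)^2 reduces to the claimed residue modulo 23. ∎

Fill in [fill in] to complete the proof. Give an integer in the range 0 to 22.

Multiply the listed residues: 8 · 13 · 6 = 104 → 624.
Reducing modulo 23: 624 = 27·23 + 3, so 12^14 ≡ 3.

3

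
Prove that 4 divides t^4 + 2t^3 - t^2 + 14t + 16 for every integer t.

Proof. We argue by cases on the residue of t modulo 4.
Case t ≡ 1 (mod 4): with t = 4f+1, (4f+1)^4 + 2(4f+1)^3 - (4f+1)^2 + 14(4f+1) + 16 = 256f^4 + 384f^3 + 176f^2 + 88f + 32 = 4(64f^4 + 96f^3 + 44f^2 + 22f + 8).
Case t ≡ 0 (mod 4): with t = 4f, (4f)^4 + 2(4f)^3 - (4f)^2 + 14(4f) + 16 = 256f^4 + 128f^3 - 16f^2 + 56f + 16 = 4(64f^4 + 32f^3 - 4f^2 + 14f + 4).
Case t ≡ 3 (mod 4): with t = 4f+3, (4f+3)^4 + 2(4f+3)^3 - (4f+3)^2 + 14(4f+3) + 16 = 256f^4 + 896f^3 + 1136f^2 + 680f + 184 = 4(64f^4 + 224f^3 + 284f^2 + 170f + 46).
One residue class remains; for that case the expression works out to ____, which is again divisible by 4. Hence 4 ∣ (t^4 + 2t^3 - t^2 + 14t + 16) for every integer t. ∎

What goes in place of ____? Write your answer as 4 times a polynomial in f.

4(64f^4 + 160f^3 + 140f^2 + 66f + 18)

Only t ≡ 2 (mod 4) is unaccounted for. Put t = 4f+2:
(4f+2)^4 + 2(4f+2)^3 - (4f+2)^2 + 14(4f+2) + 16 expands to 256f^4 + 640f^3 + 560f^2 + 264f + 72,
and factoring out 4 leaves 4(64f^4 + 160f^3 + 140f^2 + 66f + 18).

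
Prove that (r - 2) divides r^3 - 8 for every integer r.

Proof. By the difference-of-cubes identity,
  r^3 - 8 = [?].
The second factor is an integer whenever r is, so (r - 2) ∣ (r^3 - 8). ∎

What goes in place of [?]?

a^3 - b^3 = (a - b)(a^2 + ab + b^2). With a = r, b = 2:
r^3 - 8 = (r - 2)(r^2 + 2r + 4).

(r - 2)(r^2 + 2r + 4)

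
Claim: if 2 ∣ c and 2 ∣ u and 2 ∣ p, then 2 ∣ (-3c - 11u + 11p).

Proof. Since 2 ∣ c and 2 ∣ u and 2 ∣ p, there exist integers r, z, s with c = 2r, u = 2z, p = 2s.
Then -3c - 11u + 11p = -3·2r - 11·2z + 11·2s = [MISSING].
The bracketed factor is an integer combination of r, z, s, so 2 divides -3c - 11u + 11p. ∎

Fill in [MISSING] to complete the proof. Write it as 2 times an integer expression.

Pull the common 2 out of every term: -3·2r - 11·2z + 11·2s = 2(-3r + 11s - 11z).
-3r + 11s - 11z is an integer, which exhibits the divisibility.

2(-3r + 11s - 11z)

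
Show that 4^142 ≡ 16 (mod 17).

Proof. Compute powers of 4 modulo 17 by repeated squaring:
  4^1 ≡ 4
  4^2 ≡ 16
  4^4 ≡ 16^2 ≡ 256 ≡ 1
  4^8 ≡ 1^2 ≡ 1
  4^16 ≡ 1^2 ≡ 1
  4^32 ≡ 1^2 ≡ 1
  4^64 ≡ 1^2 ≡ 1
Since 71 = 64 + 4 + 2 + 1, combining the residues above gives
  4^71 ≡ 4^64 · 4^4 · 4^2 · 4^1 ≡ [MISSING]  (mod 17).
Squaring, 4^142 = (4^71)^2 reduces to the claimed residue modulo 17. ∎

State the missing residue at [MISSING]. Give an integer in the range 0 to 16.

13

Multiply the listed residues: 1 · 1 · 16 · 4 = 1 → 16 → 64.
Reducing modulo 17: 64 = 3·17 + 13, so 4^71 ≡ 13.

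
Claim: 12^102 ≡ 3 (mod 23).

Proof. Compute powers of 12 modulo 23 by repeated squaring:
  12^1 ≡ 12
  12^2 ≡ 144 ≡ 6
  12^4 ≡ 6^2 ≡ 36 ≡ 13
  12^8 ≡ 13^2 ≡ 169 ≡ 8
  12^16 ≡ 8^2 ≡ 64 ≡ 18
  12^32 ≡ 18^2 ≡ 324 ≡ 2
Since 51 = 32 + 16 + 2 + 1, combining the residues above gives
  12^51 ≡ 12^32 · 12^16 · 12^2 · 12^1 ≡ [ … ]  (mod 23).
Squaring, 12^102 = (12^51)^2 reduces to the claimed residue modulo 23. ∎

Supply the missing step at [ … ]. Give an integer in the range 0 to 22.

Multiply the listed residues: 2 · 18 · 6 · 12 = 36 → 216 → 2592.
Reducing modulo 23: 2592 = 112·23 + 16, so 12^51 ≡ 16.

16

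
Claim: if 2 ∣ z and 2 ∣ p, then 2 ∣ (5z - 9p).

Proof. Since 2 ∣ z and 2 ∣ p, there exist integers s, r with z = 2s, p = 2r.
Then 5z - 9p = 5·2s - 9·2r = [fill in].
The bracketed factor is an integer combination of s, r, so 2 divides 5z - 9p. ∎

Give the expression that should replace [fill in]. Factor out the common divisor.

2(-9r + 5s)

Each term has a factor of 2: 5·2s - 9·2r = 2·(-9r + 5s).
Since -9r + 5s is an integer, 2 ∣ (5z - 9p).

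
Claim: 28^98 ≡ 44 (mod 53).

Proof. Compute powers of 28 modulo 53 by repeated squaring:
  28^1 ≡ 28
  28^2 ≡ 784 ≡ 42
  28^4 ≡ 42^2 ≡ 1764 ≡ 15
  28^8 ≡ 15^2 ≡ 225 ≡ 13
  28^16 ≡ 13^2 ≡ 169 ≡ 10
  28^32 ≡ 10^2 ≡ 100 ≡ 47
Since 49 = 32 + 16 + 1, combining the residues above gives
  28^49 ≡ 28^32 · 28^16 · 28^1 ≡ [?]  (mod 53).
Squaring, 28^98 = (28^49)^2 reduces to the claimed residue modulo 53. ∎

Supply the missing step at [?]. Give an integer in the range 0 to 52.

Multiply the listed residues: 47 · 10 · 28 = 470 → 13160.
Reducing modulo 53: 13160 = 248·53 + 16, so 28^49 ≡ 16.

16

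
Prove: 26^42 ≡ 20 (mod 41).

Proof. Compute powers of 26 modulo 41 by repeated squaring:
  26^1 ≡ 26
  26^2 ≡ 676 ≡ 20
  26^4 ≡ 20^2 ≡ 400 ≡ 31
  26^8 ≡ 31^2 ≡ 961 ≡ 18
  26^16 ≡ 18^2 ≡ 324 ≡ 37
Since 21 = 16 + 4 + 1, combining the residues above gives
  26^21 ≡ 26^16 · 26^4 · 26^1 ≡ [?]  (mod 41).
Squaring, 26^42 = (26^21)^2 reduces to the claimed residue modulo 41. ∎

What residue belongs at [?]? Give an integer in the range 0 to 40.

26^16 · 26^4 · 26^1 ≡ 37 · 31 · 26 = 29822.
29822 mod 41 = 15, so 26^21 ≡ 15 (mod 41).

15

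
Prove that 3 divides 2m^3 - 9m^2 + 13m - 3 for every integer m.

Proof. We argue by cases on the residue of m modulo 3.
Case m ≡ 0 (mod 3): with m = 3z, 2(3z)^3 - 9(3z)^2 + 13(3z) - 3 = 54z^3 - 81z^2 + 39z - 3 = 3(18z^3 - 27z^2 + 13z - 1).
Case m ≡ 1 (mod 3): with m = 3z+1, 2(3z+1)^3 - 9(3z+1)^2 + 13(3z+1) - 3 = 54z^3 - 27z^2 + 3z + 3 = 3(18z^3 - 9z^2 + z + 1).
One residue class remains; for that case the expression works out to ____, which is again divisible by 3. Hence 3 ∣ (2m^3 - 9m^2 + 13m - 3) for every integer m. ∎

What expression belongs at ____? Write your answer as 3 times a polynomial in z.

3(18z^3 + 9z^2 + z + 1)

The residues treated are {0, 1}, so the missing case is m ≡ 2 (mod 3); write m = 3z+2.
Then 2(3z+2)^3 - 9(3z+2)^2 + 13(3z+2) - 3 = 54z^3 + 27z^2 + 3z + 3 = 3(18z^3 + 9z^2 + z + 1).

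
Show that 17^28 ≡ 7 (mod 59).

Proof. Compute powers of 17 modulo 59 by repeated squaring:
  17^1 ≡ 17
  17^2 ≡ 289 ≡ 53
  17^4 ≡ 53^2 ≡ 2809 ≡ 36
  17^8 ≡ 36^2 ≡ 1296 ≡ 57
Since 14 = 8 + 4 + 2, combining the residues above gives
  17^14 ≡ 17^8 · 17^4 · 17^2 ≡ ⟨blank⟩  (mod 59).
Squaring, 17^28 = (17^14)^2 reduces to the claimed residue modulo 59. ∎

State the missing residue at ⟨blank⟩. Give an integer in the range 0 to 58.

17^8 · 17^4 · 17^2 ≡ 57 · 36 · 53 = 108756.
108756 mod 59 = 19, so 17^14 ≡ 19 (mod 59).

19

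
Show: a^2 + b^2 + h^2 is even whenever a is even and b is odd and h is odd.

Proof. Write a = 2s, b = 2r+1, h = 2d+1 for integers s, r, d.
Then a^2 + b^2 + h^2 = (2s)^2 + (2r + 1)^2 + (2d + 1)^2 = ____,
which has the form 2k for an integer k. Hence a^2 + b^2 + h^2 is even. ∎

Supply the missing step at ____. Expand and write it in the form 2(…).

(2s)^2 + (2r + 1)^2 + (2d + 1)^2 = 4d^2 + 4d + 4r^2 + 4r + 4s^2 + 2
= 2(2d^2 + 2d + 2r^2 + 2r + 2s^2 + 1).
Since 2d^2 + 2d + 2r^2 + 2r + 2s^2 + 1 is an integer, the sum of squares is of the form 2k for an integer k.

2(2d^2 + 2d + 2r^2 + 2r + 2s^2 + 1)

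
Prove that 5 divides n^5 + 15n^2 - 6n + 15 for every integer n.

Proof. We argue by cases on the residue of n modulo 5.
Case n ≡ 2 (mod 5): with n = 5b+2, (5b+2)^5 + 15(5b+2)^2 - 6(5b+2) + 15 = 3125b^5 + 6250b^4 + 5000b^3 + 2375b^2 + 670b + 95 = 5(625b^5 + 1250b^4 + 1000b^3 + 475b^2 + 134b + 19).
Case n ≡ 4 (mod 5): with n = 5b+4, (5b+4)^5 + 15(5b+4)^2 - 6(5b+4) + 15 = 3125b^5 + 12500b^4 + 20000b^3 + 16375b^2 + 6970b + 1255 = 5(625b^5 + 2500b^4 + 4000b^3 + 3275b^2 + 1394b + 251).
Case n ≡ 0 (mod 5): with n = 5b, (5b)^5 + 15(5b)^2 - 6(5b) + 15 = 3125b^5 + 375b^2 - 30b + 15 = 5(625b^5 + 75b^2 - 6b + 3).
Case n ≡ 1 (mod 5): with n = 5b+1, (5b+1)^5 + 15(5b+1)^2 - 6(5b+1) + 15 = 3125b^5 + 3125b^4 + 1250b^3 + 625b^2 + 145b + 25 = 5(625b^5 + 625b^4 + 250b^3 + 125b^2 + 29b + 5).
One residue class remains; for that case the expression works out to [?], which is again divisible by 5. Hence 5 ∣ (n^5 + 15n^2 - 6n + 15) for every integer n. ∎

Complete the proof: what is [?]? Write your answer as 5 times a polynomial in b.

Only n ≡ 3 (mod 5) is unaccounted for. Put n = 5b+3:
(5b+3)^5 + 15(5b+3)^2 - 6(5b+3) + 15 expands to 3125b^5 + 9375b^4 + 11250b^3 + 7125b^2 + 2445b + 375,
and factoring out 5 leaves 5(625b^5 + 1875b^4 + 2250b^3 + 1425b^2 + 489b + 75).

5(625b^5 + 1875b^4 + 2250b^3 + 1425b^2 + 489b + 75)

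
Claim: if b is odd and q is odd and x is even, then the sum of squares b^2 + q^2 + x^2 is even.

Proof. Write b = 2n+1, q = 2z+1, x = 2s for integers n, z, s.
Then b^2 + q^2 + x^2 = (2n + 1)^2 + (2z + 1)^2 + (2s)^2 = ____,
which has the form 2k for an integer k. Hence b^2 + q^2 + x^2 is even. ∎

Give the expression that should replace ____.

2(2n^2 + 2n + 2s^2 + 2z^2 + 2z + 1)

(2n + 1)^2 + (2z + 1)^2 + (2s)^2 = 4n^2 + 4n + 4s^2 + 4z^2 + 4z + 2
= 2(2n^2 + 2n + 2s^2 + 2z^2 + 2z + 1).
Since 2n^2 + 2n + 2s^2 + 2z^2 + 2z + 1 is an integer, the sum of squares is of the form 2k for an integer k.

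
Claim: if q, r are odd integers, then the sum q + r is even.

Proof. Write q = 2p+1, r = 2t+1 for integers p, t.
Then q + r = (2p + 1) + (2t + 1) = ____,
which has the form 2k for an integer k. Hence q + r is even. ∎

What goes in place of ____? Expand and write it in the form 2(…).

Expanding: (2p + 1) + (2t + 1) = 2p + 2t + 2.
Every term is even; pulling out the factor of 2 gives 2(p + t + 1).

2(p + t + 1)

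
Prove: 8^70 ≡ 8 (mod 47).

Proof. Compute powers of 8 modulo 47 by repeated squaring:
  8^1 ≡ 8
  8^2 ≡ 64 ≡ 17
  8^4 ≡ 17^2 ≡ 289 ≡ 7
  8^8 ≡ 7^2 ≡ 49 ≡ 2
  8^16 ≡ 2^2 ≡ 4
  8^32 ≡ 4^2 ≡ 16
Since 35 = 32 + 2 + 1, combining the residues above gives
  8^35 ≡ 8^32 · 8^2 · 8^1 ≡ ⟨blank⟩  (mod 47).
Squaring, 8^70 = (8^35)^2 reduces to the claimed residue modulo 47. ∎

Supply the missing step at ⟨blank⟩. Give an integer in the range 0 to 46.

8^32 · 8^2 · 8^1 ≡ 16 · 17 · 8 = 2176.
2176 mod 47 = 14, so 8^35 ≡ 14 (mod 47).

14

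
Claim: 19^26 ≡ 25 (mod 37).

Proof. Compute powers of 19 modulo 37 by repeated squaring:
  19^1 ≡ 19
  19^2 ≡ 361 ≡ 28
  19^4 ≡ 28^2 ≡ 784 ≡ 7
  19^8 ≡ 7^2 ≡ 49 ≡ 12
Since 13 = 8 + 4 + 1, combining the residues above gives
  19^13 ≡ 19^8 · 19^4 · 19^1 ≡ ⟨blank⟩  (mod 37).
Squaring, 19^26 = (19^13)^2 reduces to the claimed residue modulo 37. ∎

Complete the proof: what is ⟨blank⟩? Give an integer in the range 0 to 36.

5

Multiply the listed residues: 12 · 7 · 19 = 84 → 1596.
Reducing modulo 37: 1596 = 43·37 + 5, so 19^13 ≡ 5.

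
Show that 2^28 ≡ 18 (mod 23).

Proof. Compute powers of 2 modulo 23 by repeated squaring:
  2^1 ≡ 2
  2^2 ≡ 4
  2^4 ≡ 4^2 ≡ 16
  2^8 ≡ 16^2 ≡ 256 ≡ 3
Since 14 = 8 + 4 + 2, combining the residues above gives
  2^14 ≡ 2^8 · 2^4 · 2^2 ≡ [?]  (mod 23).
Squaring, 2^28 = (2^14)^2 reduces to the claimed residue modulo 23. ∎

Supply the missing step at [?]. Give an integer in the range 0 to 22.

2^8 · 2^4 · 2^2 ≡ 3 · 16 · 4 = 192.
192 mod 23 = 8, so 2^14 ≡ 8 (mod 23).

8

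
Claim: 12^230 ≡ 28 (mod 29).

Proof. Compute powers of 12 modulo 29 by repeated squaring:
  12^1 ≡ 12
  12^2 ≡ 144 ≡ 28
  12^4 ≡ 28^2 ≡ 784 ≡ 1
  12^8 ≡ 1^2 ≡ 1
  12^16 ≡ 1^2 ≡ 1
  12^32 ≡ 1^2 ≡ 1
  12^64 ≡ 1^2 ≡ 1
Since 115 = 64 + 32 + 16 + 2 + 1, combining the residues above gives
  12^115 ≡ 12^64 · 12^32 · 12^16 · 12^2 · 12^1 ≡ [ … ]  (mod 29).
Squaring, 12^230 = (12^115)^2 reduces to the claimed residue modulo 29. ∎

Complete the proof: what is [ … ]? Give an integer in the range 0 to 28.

17

12^64 · 12^32 · 12^16 · 12^2 · 12^1 ≡ 1 · 1 · 1 · 28 · 12 = 336.
336 mod 29 = 17, so 12^115 ≡ 17 (mod 29).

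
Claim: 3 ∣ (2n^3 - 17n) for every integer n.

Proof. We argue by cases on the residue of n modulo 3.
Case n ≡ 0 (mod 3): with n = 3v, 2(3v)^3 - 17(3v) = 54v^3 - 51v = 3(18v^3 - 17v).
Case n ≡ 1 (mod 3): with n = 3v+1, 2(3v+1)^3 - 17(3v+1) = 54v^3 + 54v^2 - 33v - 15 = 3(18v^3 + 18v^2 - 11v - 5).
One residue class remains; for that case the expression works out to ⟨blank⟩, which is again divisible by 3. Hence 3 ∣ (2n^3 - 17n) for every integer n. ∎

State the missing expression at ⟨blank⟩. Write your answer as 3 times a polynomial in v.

3(18v^3 + 36v^2 + 7v - 6)

Only n ≡ 2 (mod 3) is unaccounted for. Put n = 3v+2:
2(3v+2)^3 - 17(3v+2) expands to 54v^3 + 108v^2 + 21v - 18,
and factoring out 3 leaves 3(18v^3 + 36v^2 + 7v - 6).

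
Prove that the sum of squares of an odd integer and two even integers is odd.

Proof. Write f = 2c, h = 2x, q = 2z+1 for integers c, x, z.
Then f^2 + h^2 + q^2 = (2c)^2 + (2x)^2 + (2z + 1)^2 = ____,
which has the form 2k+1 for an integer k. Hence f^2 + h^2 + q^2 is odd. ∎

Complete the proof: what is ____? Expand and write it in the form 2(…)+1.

(2c)^2 + (2x)^2 + (2z + 1)^2 = 4c^2 + 4x^2 + 4z^2 + 4z + 1
= 2(2c^2 + 2x^2 + 2z^2 + 2z) + 1.
Since 2c^2 + 2x^2 + 2z^2 + 2z is an integer, the sum of squares is of the form 2k+1 for an integer k.

2(2c^2 + 2x^2 + 2z^2 + 2z) + 1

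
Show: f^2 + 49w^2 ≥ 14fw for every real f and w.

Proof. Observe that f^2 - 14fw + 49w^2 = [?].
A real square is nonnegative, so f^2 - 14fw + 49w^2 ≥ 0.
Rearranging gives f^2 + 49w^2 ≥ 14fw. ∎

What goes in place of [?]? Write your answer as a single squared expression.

The leading and trailing coefficients are 1^2 and 7^2, and 14 = 2·1·7, so the trinomial is (f - 7w)^2.
Hence f^2 - 14fw + 49w^2 ≥ 0.

(f - 7w)^2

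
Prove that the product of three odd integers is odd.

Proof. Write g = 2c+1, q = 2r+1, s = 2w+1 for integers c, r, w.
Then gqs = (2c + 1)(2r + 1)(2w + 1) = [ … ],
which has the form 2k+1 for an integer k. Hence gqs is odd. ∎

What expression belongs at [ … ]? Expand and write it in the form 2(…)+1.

(2c + 1)(2r + 1)(2w + 1) = 8crw + 4cr + 4cw + 2c + 4rw + 2r + 2w + 1
= 2(4crw + 2cr + 2cw + c + 2rw + r + w) + 1.
Since 4crw + 2cr + 2cw + c + 2rw + r + w is an integer, the product is of the form 2k+1 for an integer k.

2(4crw + 2cr + 2cw + c + 2rw + r + w) + 1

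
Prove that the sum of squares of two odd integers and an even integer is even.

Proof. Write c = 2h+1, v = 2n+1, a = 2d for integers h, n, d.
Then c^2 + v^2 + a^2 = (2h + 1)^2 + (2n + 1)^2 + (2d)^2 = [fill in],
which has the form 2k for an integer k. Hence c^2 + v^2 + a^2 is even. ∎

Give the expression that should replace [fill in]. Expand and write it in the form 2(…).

(2h + 1)^2 + (2n + 1)^2 + (2d)^2 = 4d^2 + 4h^2 + 4h + 4n^2 + 4n + 2
= 2(2d^2 + 2h^2 + 2h + 2n^2 + 2n + 1).
Since 2d^2 + 2h^2 + 2h + 2n^2 + 2n + 1 is an integer, the sum of squares is of the form 2k for an integer k.

2(2d^2 + 2h^2 + 2h + 2n^2 + 2n + 1)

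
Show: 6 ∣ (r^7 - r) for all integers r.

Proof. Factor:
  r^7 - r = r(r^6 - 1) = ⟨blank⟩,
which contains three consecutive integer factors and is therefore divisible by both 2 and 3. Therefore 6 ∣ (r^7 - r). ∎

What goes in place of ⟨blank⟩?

(r - 1)r(r + 1)(r^4 + r^2 + 1)

r^6 - 1 = (r^2 - 1)(r^4 + r^2 + 1), and r^2 - 1 = (r-1)(r+1).
So r(r^6 - 1) = (r - 1)r(r + 1)(r^4 + r^2 + 1).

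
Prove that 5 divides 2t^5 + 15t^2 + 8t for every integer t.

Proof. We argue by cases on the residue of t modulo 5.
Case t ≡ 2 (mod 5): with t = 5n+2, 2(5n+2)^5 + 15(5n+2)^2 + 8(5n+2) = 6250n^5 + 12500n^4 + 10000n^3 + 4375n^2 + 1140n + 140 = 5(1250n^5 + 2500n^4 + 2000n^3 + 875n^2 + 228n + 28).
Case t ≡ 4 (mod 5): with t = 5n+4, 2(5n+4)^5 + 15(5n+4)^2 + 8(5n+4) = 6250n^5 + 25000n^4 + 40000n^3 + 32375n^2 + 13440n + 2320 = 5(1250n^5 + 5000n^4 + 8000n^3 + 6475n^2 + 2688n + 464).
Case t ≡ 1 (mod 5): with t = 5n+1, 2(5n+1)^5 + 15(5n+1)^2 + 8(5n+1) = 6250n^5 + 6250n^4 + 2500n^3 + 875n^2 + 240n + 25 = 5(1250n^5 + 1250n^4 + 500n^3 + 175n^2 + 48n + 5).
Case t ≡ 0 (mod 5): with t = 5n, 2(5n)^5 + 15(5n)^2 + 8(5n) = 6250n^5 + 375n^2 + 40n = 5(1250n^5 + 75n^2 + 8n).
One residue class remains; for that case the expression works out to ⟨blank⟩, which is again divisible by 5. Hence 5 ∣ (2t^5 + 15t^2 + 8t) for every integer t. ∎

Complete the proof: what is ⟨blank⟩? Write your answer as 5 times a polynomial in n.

5(1250n^5 + 3750n^4 + 4500n^3 + 2775n^2 + 908n + 129)

Only t ≡ 3 (mod 5) is unaccounted for. Put t = 5n+3:
2(5n+3)^5 + 15(5n+3)^2 + 8(5n+3) expands to 6250n^5 + 18750n^4 + 22500n^3 + 13875n^2 + 4540n + 645,
and factoring out 5 leaves 5(1250n^5 + 3750n^4 + 4500n^3 + 2775n^2 + 908n + 129).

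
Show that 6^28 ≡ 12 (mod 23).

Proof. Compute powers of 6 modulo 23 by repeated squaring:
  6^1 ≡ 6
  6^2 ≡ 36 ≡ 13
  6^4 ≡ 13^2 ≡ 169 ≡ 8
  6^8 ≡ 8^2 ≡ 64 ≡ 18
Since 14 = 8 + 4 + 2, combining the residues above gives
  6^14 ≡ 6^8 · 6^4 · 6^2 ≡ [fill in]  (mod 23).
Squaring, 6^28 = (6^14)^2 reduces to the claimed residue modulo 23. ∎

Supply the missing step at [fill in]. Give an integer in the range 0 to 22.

Multiply the listed residues: 18 · 8 · 13 = 144 → 1872.
Reducing modulo 23: 1872 = 81·23 + 9, so 6^14 ≡ 9.

9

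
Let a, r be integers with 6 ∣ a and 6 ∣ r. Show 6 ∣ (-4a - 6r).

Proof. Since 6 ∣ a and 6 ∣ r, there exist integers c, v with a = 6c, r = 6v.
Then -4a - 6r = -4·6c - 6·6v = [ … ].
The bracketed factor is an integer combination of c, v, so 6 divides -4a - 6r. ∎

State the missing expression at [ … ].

6(-4c - 6v)

Each term has a factor of 6: -4·6c - 6·6v = 6·(-4c - 6v).
Since -4c - 6v is an integer, 6 ∣ (-4a - 6r).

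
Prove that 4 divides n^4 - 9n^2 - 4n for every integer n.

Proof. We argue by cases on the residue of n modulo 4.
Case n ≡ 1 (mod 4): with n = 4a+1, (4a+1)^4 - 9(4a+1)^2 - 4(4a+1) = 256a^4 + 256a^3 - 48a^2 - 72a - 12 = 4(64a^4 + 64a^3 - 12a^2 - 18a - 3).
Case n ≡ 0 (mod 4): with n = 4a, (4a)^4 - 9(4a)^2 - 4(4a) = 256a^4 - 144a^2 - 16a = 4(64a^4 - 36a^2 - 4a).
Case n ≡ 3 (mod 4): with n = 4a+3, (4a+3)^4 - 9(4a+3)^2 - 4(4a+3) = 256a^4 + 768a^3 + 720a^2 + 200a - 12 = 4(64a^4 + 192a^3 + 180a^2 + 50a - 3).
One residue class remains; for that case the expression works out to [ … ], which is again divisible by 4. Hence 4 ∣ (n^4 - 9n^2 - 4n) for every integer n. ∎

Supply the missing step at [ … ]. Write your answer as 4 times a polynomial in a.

Only n ≡ 2 (mod 4) is unaccounted for. Put n = 4a+2:
(4a+2)^4 - 9(4a+2)^2 - 4(4a+2) expands to 256a^4 + 512a^3 + 240a^2 - 32a - 28,
and factoring out 4 leaves 4(64a^4 + 128a^3 + 60a^2 - 8a - 7).

4(64a^4 + 128a^3 + 60a^2 - 8a - 7)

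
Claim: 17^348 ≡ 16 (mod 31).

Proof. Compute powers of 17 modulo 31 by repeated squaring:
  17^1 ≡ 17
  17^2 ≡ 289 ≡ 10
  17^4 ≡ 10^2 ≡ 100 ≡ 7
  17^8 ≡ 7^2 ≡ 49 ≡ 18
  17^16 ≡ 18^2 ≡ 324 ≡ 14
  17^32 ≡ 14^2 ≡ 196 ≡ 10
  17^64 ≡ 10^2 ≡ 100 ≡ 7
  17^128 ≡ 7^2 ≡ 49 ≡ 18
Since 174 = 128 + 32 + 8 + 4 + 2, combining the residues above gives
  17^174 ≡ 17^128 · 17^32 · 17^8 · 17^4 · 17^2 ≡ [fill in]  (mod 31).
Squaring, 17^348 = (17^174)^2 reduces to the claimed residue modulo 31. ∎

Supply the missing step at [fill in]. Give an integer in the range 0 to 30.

Multiply the listed residues: 18 · 10 · 18 · 7 · 10 = 180 → 3240 → 22680 → 226800.
Reducing modulo 31: 226800 = 7316·31 + 4, so 17^174 ≡ 4.

4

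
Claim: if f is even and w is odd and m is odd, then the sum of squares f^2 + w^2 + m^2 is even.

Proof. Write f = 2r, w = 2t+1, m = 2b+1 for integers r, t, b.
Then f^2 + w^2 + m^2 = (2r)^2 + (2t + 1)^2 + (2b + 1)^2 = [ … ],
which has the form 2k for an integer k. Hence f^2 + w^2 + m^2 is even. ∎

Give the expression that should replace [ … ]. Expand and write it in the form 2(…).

Expanding: (2r)^2 + (2t + 1)^2 + (2b + 1)^2 = 4b^2 + 4b + 4r^2 + 4t^2 + 4t + 2.
Every term is even; pulling out the factor of 2 gives 2(2b^2 + 2b + 2r^2 + 2t^2 + 2t + 1).

2(2b^2 + 2b + 2r^2 + 2t^2 + 2t + 1)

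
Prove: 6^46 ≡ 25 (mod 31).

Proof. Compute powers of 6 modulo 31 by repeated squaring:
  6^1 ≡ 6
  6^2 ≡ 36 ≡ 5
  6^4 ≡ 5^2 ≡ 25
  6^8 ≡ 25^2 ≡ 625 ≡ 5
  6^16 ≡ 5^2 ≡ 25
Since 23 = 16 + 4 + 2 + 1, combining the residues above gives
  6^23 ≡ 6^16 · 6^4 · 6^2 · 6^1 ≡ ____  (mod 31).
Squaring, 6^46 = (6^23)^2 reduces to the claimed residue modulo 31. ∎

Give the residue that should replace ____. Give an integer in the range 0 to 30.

26

Multiply the listed residues: 25 · 25 · 5 · 6 = 625 → 3125 → 18750.
Reducing modulo 31: 18750 = 604·31 + 26, so 6^23 ≡ 26.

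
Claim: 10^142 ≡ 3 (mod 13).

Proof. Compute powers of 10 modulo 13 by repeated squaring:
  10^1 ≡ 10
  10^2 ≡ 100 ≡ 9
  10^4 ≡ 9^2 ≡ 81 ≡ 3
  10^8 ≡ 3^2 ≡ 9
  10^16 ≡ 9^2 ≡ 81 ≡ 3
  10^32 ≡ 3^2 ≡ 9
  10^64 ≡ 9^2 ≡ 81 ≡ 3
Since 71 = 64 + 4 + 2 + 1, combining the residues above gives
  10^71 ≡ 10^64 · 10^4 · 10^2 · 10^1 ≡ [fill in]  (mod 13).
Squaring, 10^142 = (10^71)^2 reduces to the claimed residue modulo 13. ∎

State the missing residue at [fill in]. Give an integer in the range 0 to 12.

4

10^64 · 10^4 · 10^2 · 10^1 ≡ 3 · 3 · 9 · 10 = 810.
810 mod 13 = 4, so 10^71 ≡ 4 (mod 13).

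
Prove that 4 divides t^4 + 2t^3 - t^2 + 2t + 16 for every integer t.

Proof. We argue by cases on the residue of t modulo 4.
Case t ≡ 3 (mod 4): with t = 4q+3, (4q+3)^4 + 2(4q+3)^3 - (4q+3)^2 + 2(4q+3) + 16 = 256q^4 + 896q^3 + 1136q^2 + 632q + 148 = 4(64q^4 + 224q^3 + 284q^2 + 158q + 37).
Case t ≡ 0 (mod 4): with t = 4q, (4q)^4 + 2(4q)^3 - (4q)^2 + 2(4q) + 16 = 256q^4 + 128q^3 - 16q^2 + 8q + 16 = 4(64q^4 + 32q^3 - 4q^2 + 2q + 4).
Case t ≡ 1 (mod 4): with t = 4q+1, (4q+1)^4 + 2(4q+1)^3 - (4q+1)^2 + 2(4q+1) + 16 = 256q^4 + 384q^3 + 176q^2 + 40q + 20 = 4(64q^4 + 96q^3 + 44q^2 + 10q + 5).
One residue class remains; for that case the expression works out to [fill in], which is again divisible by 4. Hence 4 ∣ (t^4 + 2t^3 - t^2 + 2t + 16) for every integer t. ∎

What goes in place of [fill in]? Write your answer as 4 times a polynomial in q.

4(64q^4 + 160q^3 + 140q^2 + 54q + 12)

Only t ≡ 2 (mod 4) is unaccounted for. Put t = 4q+2:
(4q+2)^4 + 2(4q+2)^3 - (4q+2)^2 + 2(4q+2) + 16 expands to 256q^4 + 640q^3 + 560q^2 + 216q + 48,
and factoring out 4 leaves 4(64q^4 + 160q^3 + 140q^2 + 54q + 12).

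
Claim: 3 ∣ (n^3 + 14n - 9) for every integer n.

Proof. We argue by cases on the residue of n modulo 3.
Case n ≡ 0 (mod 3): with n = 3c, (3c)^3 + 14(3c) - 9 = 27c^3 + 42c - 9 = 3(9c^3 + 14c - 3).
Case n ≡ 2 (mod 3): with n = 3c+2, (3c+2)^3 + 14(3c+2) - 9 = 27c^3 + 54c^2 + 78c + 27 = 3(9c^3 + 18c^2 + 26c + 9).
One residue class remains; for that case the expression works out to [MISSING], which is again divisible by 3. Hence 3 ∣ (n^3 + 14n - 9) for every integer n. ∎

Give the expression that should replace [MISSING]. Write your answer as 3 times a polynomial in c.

Only n ≡ 1 (mod 3) is unaccounted for. Put n = 3c+1:
(3c+1)^3 + 14(3c+1) - 9 expands to 27c^3 + 27c^2 + 51c + 6,
and factoring out 3 leaves 3(9c^3 + 9c^2 + 17c + 2).

3(9c^3 + 9c^2 + 17c + 2)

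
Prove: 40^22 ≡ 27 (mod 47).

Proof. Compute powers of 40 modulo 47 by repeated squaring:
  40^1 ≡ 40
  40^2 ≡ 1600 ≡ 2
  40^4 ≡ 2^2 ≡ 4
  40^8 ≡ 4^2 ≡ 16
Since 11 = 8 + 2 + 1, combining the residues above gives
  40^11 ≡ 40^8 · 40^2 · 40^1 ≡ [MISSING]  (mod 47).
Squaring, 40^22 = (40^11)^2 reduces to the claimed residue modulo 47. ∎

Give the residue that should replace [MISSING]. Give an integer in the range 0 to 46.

11

Multiply the listed residues: 16 · 2 · 40 = 32 → 1280.
Reducing modulo 47: 1280 = 27·47 + 11, so 40^11 ≡ 11.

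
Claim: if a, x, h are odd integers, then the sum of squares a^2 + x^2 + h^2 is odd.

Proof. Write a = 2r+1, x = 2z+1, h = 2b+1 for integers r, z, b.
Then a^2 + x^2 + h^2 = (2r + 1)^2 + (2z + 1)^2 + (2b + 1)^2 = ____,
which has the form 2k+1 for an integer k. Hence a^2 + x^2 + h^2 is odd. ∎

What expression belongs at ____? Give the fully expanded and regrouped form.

(2r + 1)^2 + (2z + 1)^2 + (2b + 1)^2 = 4b^2 + 4b + 4r^2 + 4r + 4z^2 + 4z + 3
= 2(2b^2 + 2b + 2r^2 + 2r + 2z^2 + 2z + 1) + 1.
Since 2b^2 + 2b + 2r^2 + 2r + 2z^2 + 2z + 1 is an integer, the sum of squares is of the form 2k+1 for an integer k.

2(2b^2 + 2b + 2r^2 + 2r + 2z^2 + 2z + 1) + 1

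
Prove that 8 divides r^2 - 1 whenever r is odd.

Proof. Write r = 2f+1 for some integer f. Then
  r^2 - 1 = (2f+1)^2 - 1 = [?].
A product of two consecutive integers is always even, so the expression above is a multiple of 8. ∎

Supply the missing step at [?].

(2f+1)^2 - 1 = 4f^2 + 4f + 1 - 1 = 4f^2 + 4f = 4f(f+1).
Since f and f+1 are consecutive, f(f+1) is even, and 4·(even) is a multiple of 8.

4f(f + 1)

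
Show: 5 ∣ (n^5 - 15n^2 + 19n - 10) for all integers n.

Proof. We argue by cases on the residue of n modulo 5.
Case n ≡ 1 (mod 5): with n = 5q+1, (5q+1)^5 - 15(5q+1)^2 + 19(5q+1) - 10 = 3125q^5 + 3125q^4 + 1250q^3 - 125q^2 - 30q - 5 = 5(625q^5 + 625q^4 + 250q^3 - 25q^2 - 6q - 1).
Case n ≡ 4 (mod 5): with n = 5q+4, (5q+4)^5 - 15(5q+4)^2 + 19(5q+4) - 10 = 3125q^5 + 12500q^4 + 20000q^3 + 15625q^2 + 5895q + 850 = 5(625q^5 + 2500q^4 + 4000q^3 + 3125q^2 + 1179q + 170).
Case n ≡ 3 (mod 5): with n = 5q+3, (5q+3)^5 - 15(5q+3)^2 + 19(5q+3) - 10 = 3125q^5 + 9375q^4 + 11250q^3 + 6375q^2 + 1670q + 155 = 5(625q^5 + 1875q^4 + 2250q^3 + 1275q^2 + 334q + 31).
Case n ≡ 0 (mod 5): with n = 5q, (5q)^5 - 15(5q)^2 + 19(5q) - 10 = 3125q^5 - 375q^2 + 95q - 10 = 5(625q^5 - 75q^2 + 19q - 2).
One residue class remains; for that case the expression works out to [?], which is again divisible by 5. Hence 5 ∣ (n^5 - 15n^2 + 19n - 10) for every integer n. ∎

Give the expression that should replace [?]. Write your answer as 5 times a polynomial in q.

5(625q^5 + 1250q^4 + 1000q^3 + 325q^2 + 39q)

The residues treated are {1, 4, 3, 0}, so the missing case is n ≡ 2 (mod 5); write n = 5q+2.
Then (5q+2)^5 - 15(5q+2)^2 + 19(5q+2) - 10 = 3125q^5 + 6250q^4 + 5000q^3 + 1625q^2 + 195q = 5(625q^5 + 1250q^4 + 1000q^3 + 325q^2 + 39q).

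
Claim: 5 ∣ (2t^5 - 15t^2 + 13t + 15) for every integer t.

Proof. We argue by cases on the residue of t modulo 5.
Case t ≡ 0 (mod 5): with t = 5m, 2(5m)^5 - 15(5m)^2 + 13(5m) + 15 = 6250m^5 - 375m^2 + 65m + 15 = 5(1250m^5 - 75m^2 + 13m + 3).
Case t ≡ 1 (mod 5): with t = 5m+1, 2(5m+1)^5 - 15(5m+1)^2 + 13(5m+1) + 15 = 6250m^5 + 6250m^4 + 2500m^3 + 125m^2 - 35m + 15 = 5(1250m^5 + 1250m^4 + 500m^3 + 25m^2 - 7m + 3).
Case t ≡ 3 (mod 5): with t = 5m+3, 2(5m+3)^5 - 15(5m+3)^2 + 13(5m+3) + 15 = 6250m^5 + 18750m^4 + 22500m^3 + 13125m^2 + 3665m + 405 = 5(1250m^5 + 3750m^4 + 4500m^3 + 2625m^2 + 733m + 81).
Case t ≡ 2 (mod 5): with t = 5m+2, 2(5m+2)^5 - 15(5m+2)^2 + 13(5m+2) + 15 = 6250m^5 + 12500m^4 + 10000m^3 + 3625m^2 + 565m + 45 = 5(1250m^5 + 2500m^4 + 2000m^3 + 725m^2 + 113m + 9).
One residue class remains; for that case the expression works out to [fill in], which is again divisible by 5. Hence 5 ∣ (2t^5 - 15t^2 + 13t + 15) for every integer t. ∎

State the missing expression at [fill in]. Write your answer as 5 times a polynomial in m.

The residues treated are {0, 1, 3, 2}, so the missing case is t ≡ 4 (mod 5); write t = 5m+4.
Then 2(5m+4)^5 - 15(5m+4)^2 + 13(5m+4) + 15 = 6250m^5 + 25000m^4 + 40000m^3 + 31625m^2 + 12265m + 1875 = 5(1250m^5 + 5000m^4 + 8000m^3 + 6325m^2 + 2453m + 375).

5(1250m^5 + 5000m^4 + 8000m^3 + 6325m^2 + 2453m + 375)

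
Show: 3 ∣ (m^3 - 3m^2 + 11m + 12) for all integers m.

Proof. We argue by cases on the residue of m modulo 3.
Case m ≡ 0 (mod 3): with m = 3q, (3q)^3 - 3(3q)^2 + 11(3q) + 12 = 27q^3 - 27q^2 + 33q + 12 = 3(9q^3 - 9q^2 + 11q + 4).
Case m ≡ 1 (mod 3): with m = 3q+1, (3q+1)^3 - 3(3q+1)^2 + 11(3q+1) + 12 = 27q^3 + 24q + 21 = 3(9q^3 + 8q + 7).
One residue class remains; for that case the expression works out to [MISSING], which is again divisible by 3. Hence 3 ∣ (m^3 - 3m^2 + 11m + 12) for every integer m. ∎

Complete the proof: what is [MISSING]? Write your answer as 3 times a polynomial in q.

3(9q^3 + 9q^2 + 11q + 10)

The residues treated are {0, 1}, so the missing case is m ≡ 2 (mod 3); write m = 3q+2.
Then (3q+2)^3 - 3(3q+2)^2 + 11(3q+2) + 12 = 27q^3 + 27q^2 + 33q + 30 = 3(9q^3 + 9q^2 + 11q + 10).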